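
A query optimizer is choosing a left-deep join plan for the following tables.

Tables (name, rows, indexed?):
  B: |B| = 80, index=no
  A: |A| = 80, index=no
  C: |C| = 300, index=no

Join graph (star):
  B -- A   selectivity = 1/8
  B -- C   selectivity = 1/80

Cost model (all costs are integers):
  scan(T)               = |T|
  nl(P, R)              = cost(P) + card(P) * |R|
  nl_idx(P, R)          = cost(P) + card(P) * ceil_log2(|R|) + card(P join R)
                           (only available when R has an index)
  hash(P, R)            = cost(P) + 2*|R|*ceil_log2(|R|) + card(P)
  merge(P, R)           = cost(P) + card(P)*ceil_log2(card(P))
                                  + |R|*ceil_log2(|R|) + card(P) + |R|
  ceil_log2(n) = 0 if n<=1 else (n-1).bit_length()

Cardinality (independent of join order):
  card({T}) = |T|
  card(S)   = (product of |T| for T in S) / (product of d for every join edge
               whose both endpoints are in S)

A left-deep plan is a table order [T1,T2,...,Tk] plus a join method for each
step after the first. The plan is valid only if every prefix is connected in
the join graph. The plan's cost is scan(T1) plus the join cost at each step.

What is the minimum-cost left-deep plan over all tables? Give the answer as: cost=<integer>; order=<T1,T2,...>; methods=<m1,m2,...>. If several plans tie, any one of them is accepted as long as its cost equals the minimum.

Selinger DP (subsets sized 1..n):
  {B}: scan cost=80, card=80
  {A}: scan cost=80, card=80
  {C}: scan cost=300, card=300
  {AB}: card=800; try (B,hash)→1280, (A,hash)→1280, (B,merge)→1360, (A,merge)→1360, (B,nl)→6480, (A,nl)→6480; best=1280 via (B,hash)
  {BC}: card=300; try (B,hash)→1720, (C,merge)→3720, (B,merge)→3940, (C,hash)→5560, (C,nl)→24080, (B,nl)→24300; best=1720 via (B,hash)
  {ABC}: card=3000; try (A,hash)→3140, (A,merge)→5360, (C,hash)→7480, (C,merge)→13080, (A,nl)→25720, (C,nl)→241280; best=3140 via (A,hash)

cost=3140; order=C,B,A; methods=hash,hash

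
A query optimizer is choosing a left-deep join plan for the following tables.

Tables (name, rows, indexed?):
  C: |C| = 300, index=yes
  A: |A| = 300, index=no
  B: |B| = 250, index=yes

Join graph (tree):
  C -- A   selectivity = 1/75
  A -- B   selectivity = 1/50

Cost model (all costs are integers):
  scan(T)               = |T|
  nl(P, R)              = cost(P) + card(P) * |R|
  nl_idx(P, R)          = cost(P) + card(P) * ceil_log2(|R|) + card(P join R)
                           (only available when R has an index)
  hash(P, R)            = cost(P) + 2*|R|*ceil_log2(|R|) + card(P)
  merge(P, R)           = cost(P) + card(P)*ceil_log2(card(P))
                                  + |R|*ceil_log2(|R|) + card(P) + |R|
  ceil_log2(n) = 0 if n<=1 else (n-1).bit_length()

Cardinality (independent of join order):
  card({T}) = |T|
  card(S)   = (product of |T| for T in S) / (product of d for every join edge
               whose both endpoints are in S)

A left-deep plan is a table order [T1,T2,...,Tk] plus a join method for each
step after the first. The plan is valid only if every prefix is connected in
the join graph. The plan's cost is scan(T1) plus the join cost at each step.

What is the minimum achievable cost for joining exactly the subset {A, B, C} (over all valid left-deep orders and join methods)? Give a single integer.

9400

Selinger DP over subsets of {A,B,C}:
  {C}: scan cost=300, card=300
  {A}: scan cost=300, card=300
  {B}: scan cost=250, card=250
  {AC}: card=1200; try (C,nl_idx)→4200, (C,hash)→6000, (A,hash)→6000, (C,merge)→6300, (A,merge)→6300, (C,nl)→90300 …(+1); best=4200 via (C,nl_idx)
  {AB}: card=1500; try (B,nl_idx)→4200, (B,hash)→4600, (A,merge)→5500, (B,merge)→5550, (A,hash)→5900, (A,nl)→75250 …(+1); best=4200 via (B,nl_idx)
  {ABC}: card=6000; try (B,hash)→9400, (C,hash)→11100, (B,nl_idx)→19800, (B,merge)→20850, (C,nl_idx)→23700, (C,merge)→25200 …(+2); best=9400 via (B,hash)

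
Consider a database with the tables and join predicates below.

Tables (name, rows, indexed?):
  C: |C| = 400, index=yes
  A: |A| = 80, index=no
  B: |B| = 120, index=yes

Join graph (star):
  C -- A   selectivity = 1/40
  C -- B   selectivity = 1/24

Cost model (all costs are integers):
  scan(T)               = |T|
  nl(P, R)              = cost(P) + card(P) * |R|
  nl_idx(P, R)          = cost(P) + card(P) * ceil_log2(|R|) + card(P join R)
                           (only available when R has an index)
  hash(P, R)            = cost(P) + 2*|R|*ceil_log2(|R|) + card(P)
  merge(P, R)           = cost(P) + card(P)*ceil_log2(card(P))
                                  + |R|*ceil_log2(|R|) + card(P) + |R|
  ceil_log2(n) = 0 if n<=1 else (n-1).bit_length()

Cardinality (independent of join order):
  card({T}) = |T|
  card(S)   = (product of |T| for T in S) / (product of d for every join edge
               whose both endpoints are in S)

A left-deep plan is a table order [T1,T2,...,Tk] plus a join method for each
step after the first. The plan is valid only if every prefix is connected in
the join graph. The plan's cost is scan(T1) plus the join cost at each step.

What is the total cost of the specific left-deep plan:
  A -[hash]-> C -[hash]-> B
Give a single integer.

step 1: scan A: cost=80, card=80
step 2: join C via hash
    card(P join C) = 80*400/(40) = 800
    cost = 80 + 2*400*9 + 80 = 7360
step 3: join B via hash
    card(P join B) = 800*120/(24) = 4000
    cost = 7360 + 2*120*7 + 800 = 9840

9840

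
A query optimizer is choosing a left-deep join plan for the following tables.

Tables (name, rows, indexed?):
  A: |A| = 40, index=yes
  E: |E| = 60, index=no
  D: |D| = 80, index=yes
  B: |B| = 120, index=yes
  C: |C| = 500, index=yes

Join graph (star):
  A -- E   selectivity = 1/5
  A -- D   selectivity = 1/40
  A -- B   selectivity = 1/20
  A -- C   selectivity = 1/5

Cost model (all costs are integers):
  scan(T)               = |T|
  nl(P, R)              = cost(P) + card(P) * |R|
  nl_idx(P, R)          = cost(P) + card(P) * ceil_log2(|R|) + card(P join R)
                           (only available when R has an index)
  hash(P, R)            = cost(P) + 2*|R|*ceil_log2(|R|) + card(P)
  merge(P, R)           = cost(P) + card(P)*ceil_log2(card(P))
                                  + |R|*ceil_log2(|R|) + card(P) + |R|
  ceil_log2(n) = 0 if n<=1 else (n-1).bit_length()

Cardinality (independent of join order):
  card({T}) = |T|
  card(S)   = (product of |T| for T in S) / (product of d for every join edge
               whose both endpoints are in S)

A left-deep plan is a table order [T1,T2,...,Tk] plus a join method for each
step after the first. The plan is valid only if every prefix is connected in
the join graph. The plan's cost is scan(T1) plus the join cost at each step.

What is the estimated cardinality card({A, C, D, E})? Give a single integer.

Tables in S: A(40), C(500), D(80), E(60)
Edges inside S: A-E(d=5), A-D(d=40), A-C(d=5)
numerator = 40 * 500 * 80 * 60 = 96000000
denominator = 5 * 40 * 5 = 1000
card(S) = 96000000 / 1000 = 96000

96000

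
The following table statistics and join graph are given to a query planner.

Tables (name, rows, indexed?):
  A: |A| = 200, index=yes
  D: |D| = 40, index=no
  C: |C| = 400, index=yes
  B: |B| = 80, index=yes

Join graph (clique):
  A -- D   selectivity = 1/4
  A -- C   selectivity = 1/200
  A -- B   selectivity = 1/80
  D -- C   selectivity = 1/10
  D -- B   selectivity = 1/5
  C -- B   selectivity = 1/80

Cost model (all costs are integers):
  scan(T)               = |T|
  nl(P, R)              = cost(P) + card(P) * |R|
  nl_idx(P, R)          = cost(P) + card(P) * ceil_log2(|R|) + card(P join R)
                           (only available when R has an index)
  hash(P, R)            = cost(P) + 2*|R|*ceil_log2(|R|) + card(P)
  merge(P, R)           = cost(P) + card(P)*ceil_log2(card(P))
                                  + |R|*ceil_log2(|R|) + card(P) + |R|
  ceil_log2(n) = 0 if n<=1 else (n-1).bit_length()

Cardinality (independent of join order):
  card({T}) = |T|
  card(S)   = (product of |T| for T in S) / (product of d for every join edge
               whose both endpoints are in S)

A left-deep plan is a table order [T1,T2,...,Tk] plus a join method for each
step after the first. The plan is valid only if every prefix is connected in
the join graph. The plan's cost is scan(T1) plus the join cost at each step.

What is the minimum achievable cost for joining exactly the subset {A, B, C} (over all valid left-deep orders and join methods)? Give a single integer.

Selinger DP over subsets of {A,B,C}:
  {A}: scan cost=200, card=200
  {C}: scan cost=400, card=400
  {B}: scan cost=80, card=80
  {AC}: card=400; try (C,nl_idx)→2400, (A,hash)→4000, (A,nl_idx)→4000, (C,merge)→6000, (A,merge)→6200, (C,hash)→7600 …(+2); best=2400 via (C,nl_idx)
  {AB}: card=200; try (A,nl_idx)→920, (B,hash)→1520, (B,nl_idx)→1800, (A,merge)→2520, (B,merge)→2640, (A,hash)→3360 …(+2); best=920 via (A,nl_idx)
  {BC}: card=400; try (C,nl_idx)→1200, (B,hash)→1920, (B,nl_idx)→3600, (C,merge)→4720, (B,merge)→5040, (C,hash)→7360 …(+2); best=1200 via (C,nl_idx)
  {ABC}: card=5; try (C,nl_idx)→2725, (B,hash)→3920, (A,nl_idx)→4405, (A,hash)→4800, (B,nl_idx)→5205, (C,merge)→6720 …(+6); best=2725 via (C,nl_idx)

2725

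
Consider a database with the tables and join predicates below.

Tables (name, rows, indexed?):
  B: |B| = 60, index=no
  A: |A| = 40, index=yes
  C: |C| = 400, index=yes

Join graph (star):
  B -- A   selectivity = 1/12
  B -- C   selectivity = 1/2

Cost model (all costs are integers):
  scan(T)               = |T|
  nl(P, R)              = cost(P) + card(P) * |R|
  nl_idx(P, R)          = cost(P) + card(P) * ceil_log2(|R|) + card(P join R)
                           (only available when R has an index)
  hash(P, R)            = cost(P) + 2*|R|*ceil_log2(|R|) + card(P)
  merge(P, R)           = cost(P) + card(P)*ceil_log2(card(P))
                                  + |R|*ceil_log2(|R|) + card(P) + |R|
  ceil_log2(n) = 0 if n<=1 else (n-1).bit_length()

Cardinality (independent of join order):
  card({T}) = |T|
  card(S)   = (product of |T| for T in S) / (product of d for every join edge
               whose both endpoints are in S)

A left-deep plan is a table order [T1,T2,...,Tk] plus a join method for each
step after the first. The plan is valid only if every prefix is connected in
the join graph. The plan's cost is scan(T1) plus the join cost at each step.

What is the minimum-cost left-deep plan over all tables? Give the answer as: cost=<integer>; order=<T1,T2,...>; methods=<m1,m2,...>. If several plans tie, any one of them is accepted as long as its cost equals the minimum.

cost=6400; order=B,A,C; methods=hash,merge

Selinger DP (subsets sized 1..n):
  {B}: scan cost=60, card=60
  {A}: scan cost=40, card=40
  {C}: scan cost=400, card=400
  {AB}: card=200; try (A,hash)→600, (A,nl_idx)→620, (B,merge)→740, (A,merge)→760, (B,hash)→800, (B,nl)→2440 …(+1); best=600 via (A,hash)
  {BC}: card=12000; try (B,hash)→1520, (C,merge)→4480, (B,merge)→4820, (C,hash)→7320, (C,nl_idx)→12600, (C,nl)→24060 …(+1); best=1520 via (B,hash)
  {ABC}: card=40000; try (C,merge)→6400, (C,hash)→8000, (A,hash)→14000, (C,nl_idx)→42400, (C,nl)→80600, (A,nl_idx)→113520 …(+2); best=6400 via (C,merge)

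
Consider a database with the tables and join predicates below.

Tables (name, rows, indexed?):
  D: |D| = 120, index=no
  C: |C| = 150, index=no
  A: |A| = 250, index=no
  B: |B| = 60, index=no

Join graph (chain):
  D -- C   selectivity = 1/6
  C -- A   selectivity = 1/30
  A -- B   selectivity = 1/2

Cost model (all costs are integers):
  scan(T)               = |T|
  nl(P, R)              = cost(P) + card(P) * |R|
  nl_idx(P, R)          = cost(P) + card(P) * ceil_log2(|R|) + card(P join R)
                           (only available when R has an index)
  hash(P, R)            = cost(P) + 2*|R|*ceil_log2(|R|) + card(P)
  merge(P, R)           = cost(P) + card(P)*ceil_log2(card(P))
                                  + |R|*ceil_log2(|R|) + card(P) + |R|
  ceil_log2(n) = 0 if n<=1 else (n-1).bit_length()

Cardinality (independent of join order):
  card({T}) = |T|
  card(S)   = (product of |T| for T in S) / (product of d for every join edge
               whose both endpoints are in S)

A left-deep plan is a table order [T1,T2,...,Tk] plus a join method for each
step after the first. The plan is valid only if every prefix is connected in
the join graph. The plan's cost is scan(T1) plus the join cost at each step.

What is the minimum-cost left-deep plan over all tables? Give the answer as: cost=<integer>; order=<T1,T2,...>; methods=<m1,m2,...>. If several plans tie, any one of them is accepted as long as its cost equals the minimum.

Selinger DP (subsets sized 1..n):
  {D}: scan cost=120, card=120
  {C}: scan cost=150, card=150
  {A}: scan cost=250, card=250
  {B}: scan cost=60, card=60
  {CD}: card=3000; try (D,hash)→1980, (C,merge)→2430, (D,merge)→2460, (C,hash)→2640, (C,nl)→18120, (D,nl)→18150; best=1980 via (D,hash)
  {AC}: card=1250; try (C,hash)→2900, (A,merge)→3750, (C,merge)→3850, (A,hash)→4300, (A,nl)→37650, (C,nl)→37750; best=2900 via (C,hash)
  {AB}: card=7500; try (B,hash)→1220, (A,merge)→2730, (B,merge)→2920, (A,hash)→4120, (A,nl)→15060, (B,nl)→15250; best=1220 via (B,hash)
  {ACD}: card=25000; try (D,hash)→5830, (A,hash)→8980, (D,merge)→18860, (A,merge)→43230, (D,nl)→152900, (A,nl)→751980; best=5830 via (D,hash)
  {ABC}: card=37500; try (B,hash)→4870, (C,hash)→11120, (B,merge)→18320, (B,nl)→77900, (C,merge)→107570, (C,nl)→1126220; best=4870 via (B,hash)
  {ABCD}: card=750000; try (B,hash)→31550, (D,hash)→44050, (B,merge)→406250, (D,merge)→643330, (B,nl)→1505830, (D,nl)→4504870; best=31550 via (B,hash)

cost=31550; order=A,C,D,B; methods=hash,hash,hash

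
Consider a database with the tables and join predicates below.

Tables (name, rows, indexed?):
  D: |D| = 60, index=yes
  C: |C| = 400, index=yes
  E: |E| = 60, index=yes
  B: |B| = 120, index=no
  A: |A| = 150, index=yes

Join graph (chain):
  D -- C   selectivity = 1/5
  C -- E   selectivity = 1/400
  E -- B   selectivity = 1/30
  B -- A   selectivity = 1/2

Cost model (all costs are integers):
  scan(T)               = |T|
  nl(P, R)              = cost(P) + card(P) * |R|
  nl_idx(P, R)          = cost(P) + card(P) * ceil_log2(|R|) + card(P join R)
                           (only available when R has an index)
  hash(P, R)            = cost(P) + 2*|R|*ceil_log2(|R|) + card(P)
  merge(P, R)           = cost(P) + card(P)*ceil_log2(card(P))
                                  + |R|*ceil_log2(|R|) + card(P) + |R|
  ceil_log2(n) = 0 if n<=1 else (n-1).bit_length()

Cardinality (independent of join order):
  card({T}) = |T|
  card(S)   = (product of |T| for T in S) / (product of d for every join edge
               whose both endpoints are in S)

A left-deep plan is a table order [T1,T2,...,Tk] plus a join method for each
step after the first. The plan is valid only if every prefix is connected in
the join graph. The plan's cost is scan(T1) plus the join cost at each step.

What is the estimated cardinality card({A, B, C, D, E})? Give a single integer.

216000

Tables in S: A(150), B(120), C(400), D(60), E(60)
Edges inside S: D-C(d=5), C-E(d=400), E-B(d=30), B-A(d=2)
numerator = 150 * 120 * 400 * 60 * 60 = 25920000000
denominator = 5 * 400 * 30 * 2 = 120000
card(S) = 25920000000 / 120000 = 216000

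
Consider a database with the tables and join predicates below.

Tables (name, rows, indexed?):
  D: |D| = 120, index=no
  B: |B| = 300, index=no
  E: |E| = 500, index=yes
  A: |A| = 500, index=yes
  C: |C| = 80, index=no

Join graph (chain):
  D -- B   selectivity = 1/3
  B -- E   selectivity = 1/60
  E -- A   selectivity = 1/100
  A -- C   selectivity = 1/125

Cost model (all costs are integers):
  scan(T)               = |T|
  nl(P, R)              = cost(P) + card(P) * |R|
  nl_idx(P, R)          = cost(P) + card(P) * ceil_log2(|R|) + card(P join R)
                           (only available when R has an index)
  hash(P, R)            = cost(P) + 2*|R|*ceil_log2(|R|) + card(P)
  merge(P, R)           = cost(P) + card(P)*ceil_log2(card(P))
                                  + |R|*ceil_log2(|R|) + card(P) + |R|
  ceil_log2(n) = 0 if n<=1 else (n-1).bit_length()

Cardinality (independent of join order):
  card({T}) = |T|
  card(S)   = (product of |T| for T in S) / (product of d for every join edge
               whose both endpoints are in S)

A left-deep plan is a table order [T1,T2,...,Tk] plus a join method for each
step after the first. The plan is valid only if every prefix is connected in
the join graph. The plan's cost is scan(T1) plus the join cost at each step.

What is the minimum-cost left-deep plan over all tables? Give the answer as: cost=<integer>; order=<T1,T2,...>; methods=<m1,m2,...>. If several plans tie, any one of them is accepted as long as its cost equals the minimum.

cost=22280; order=C,A,E,B,D; methods=nl_idx,nl_idx,hash,hash

Selinger DP (subsets sized 1..n):
  {D}: scan cost=120, card=120
  {B}: scan cost=300, card=300
  {E}: scan cost=500, card=500
  {A}: scan cost=500, card=500
  {C}: scan cost=80, card=80
  {BD}: card=12000; try (D,hash)→2280, (B,merge)→4080, (D,merge)→4260, (B,hash)→5640, (B,nl)→36120, (D,nl)→36300; best=2280 via (D,hash)
  {BE}: card=2500; try (E,nl_idx)→5500, (B,hash)→6400, (E,merge)→8300, (B,merge)→8500, (E,hash)→9600, (E,nl)→150300 …(+1); best=5500 via (E,nl_idx)
  {AE}: card=2500; try (E,nl_idx)→7500, (A,nl_idx)→7500, (E,hash)→10000, (A,hash)→10000, (E,merge)→10500, (A,merge)→10500 …(+2); best=7500 via (E,nl_idx)
  {AC}: card=320; try (A,nl_idx)→1120, (C,hash)→2120, (A,merge)→5720, (C,merge)→6140, (A,hash)→9160, (A,nl)→40080 …(+1); best=1120 via (A,nl_idx)
  {BDE}: card=100000; try (D,hash)→9680, (E,hash)→23280, (D,merge)→38960, (E,merge)→187280, (E,nl_idx)→210280, (D,nl)→305500 …(+1); best=9680 via (D,hash)
  {ABE}: card=12500; try (B,hash)→15400, (A,hash)→17000, (A,nl_idx)→40500, (B,merge)→43000, (A,merge)→43000, (B,nl)→757500 …(+1); best=15400 via (B,hash)
  {ACE}: card=1600; try (E,nl_idx)→5600, (E,merge)→9320, (E,hash)→10440, (C,hash)→11120, (C,merge)→40640, (E,nl)→161120 …(+1); best=5600 via (E,nl_idx)
  {ABDE}: card=500000; try (D,hash)→29580, (A,hash)→118680, (D,merge)→203860, (A,nl_idx)→1409680, (D,nl)→1515400, (A,merge)→1814680 …(+1); best=29580 via (D,hash)
  {ABCE}: card=8000; try (B,hash)→12600, (B,merge)→27800, (C,hash)→29020, (C,merge)→203540, (B,nl)→485600, (C,nl)→1015400; best=12600 via (B,hash)
  {ABCDE}: card=320000; try (D,hash)→22280, (D,merge)→125560, (C,hash)→530700, (D,nl)→972600, (C,merge)→10030220, (C,nl)→40029580; best=22280 via (D,hash)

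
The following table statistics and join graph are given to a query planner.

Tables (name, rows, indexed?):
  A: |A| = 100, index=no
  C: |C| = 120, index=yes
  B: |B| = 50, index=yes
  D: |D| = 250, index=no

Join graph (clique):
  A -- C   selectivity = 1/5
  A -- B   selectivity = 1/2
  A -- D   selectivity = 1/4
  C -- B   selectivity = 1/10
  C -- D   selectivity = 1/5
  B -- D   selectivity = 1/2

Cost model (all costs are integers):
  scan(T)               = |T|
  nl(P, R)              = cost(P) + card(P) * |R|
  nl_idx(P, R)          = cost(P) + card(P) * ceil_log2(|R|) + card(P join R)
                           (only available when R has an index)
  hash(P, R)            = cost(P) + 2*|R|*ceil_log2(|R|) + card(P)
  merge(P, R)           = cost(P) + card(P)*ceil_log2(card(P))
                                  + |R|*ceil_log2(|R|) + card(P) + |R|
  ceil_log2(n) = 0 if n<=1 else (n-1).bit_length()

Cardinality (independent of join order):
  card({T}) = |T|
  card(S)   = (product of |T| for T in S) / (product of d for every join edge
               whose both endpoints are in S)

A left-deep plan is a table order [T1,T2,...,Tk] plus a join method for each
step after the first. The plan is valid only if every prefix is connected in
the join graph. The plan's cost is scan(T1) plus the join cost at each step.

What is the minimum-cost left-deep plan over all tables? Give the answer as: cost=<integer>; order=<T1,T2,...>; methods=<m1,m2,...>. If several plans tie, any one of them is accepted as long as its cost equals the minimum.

Selinger DP (subsets sized 1..n):
  {A}: scan cost=100, card=100
  {C}: scan cost=120, card=120
  {B}: scan cost=50, card=50
  {D}: scan cost=250, card=250
  {AC}: card=2400; try (A,hash)→1640, (C,merge)→1860, (C,hash)→1880, (A,merge)→1880, (C,nl_idx)→3200, (C,nl)→12100 …(+1); best=1640 via (A,hash)
  {AB}: card=2500; try (B,hash)→800, (A,merge)→1200, (B,merge)→1250, (A,hash)→1500, (B,nl_idx)→3200, (A,nl)→5050 …(+1); best=800 via (B,hash)
  {AD}: card=6250; try (A,hash)→1900, (D,merge)→3150, (A,merge)→3300, (D,hash)→4200, (D,nl)→25100, (A,nl)→25250; best=1900 via (A,hash)
  {BC}: card=600; try (B,hash)→840, (C,nl_idx)→1000, (C,merge)→1360, (B,merge)→1430, (B,nl_idx)→1440, (C,hash)→1780 …(+2); best=840 via (B,hash)
  {CD}: card=6000; try (C,hash)→2180, (D,merge)→3330, (C,merge)→3460, (D,hash)→4240, (C,nl_idx)→8000, (D,nl)→30120 …(+1); best=2180 via (C,hash)
  {BD}: card=6250; try (B,hash)→1100, (D,merge)→2650, (B,merge)→2850, (D,hash)→4100, (B,nl_idx)→8000, (D,nl)→12550 …(+1); best=1100 via (B,hash)
  {ABC}: card=6000; try (A,hash)→2840, (B,hash)→4640, (C,hash)→4980, (A,merge)→8240, (B,nl_idx)→22040, (C,nl_idx)→24300 …(+5); best=2840 via (A,hash)
  {ACD}: card=30000; try (D,hash)→8040, (A,hash)→9580, (C,hash)→9830, (D,merge)→35090, (C,nl_idx)→75650, (A,merge)→86980 …(+4); best=8040 via (D,hash)
  {ABD}: card=78125; try (D,hash)→7300, (B,hash)→8750, (A,hash)→8750, (D,merge)→35550, (A,merge)→89400, (B,merge)→89750 …(+4); best=7300 via (D,hash)
  {BCD}: card=15000; try (D,hash)→5440, (B,hash)→8780, (C,hash)→9030, (D,merge)→9690, (B,nl_idx)→53180, (C,nl_idx)→59850 …(+5); best=5440 via (D,hash)
  {ABCD}: card=37500; try (D,hash)→12840, (A,hash)→21840, (B,hash)→38640, (C,hash)→87105, (D,merge)→89090, (B,nl_idx)→225540 …(+8); best=12840 via (D,hash)

cost=12840; order=C,B,A,D; methods=hash,hash,hash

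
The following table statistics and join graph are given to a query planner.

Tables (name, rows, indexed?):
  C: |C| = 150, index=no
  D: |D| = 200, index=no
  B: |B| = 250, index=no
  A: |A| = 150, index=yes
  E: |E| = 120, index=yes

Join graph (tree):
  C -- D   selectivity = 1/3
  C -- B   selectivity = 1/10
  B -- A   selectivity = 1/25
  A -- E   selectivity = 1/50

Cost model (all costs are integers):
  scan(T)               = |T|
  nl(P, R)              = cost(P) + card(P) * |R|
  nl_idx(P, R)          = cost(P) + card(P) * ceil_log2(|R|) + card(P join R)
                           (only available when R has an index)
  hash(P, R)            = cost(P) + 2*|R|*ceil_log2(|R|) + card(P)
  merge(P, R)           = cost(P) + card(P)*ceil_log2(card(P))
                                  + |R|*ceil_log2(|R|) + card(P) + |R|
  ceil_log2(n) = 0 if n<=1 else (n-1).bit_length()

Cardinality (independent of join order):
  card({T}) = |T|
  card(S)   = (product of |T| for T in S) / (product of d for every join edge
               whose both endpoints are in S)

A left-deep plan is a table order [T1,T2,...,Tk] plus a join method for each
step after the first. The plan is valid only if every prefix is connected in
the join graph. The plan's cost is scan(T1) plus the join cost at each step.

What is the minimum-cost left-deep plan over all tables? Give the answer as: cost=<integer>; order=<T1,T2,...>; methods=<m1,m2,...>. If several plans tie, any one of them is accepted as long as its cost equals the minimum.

cost=69000; order=E,A,B,C,D; methods=nl_idx,hash,hash,hash

Selinger DP (subsets sized 1..n):
  {C}: scan cost=150, card=150
  {D}: scan cost=200, card=200
  {B}: scan cost=250, card=250
  {A}: scan cost=150, card=150
  {E}: scan cost=120, card=120
  {CD}: card=10000; try (C,hash)→2800, (D,merge)→3300, (C,merge)→3350, (D,hash)→3500, (D,nl)→30150, (C,nl)→30200; best=2800 via (C,hash)
  {BC}: card=3750; try (C,hash)→2900, (B,merge)→3750, (C,merge)→3850, (B,hash)→4300, (B,nl)→37650, (C,nl)→37750; best=2900 via (C,hash)
  {AB}: card=1500; try (A,hash)→2900, (B,merge)→3750, (A,nl_idx)→3750, (A,merge)→3850, (B,hash)→4300, (B,nl)→37650 …(+1); best=2900 via (A,hash)
  {AE}: card=360; try (A,nl_idx)→1440, (E,nl_idx)→1560, (E,hash)→1980, (A,merge)→2430, (E,merge)→2460, (A,hash)→2640 …(+2); best=1440 via (A,nl_idx)
  {BCD}: card=250000; try (D,hash)→9850, (B,hash)→16800, (D,merge)→53450, (B,merge)→155050, (D,nl)→752900, (B,nl)→2502800; best=9850 via (D,hash)
  {ABC}: card=22500; try (C,hash)→6800, (A,hash)→9050, (C,merge)→22250, (A,merge)→53000, (A,nl_idx)→55400, (C,nl)→227900 …(+1); best=6800 via (C,hash)
  {ABE}: card=3600; try (B,hash)→5800, (E,hash)→6080, (B,merge)→7290, (E,nl_idx)→17000, (E,merge)→21860, (B,nl)→91440 …(+1); best=5800 via (B,hash)
  {ABCD}: card=1500000; try (D,hash)→32500, (A,hash)→262250, (D,merge)→368600, (A,nl_idx)→3509850, (D,nl)→4506800, (A,merge)→4761200 …(+1); best=32500 via (D,hash)
  {ABCE}: card=54000; try (C,hash)→11800, (E,hash)→30980, (C,merge)→53950, (E,nl_idx)→218300, (E,merge)→367760, (C,nl)→545800 …(+1); best=11800 via (C,hash)
  {ABCDE}: card=3600000; try (D,hash)→69000, (D,merge)→931600, (E,hash)→1534180, (D,nl)→10811800, (E,nl_idx)→14132500, (E,merge)→33033460 …(+1); best=69000 via (D,hash)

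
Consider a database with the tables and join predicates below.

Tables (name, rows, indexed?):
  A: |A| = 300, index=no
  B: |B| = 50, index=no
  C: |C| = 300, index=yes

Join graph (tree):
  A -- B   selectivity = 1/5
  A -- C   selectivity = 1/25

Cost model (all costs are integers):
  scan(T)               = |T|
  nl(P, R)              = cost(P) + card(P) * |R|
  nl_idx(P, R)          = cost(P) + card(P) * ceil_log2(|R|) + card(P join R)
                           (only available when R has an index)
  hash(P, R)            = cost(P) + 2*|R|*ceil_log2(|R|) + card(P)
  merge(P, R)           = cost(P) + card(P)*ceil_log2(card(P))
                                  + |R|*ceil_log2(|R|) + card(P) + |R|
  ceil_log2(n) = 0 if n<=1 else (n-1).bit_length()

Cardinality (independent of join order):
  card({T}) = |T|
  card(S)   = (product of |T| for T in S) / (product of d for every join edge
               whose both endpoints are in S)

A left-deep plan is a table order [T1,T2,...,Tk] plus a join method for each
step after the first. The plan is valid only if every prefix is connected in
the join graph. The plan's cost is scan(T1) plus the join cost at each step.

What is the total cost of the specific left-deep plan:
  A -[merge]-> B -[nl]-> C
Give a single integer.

903650

step 1: scan A: cost=300, card=300
step 2: join B via merge
    card(P join B) = 300*50/(5) = 3000
    cost = 300 + 300*9 + 50*6 + 300 + 50 = 3650
step 3: join C via nl
    card(P join C) = 3000*300/(25) = 36000
    cost = 3650 + 3000*300 = 903650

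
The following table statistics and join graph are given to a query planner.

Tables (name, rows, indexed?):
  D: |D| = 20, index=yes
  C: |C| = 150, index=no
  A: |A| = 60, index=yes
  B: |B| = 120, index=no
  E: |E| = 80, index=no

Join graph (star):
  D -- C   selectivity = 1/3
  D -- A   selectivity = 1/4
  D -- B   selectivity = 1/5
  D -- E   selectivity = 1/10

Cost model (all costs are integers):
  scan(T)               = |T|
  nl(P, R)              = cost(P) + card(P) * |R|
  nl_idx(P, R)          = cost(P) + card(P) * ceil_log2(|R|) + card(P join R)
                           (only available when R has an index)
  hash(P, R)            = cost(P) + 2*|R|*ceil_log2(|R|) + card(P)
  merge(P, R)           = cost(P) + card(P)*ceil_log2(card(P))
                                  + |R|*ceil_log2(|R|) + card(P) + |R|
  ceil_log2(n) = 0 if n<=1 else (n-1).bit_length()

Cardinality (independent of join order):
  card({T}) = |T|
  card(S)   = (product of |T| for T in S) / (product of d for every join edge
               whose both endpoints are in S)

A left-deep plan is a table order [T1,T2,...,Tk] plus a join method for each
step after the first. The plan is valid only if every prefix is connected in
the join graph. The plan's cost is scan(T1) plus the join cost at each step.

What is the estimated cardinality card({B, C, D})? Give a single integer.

Tables in S: B(120), C(150), D(20)
Edges inside S: D-C(d=3), D-B(d=5)
numerator = 120 * 150 * 20 = 360000
denominator = 3 * 5 = 15
card(S) = 360000 / 15 = 24000

24000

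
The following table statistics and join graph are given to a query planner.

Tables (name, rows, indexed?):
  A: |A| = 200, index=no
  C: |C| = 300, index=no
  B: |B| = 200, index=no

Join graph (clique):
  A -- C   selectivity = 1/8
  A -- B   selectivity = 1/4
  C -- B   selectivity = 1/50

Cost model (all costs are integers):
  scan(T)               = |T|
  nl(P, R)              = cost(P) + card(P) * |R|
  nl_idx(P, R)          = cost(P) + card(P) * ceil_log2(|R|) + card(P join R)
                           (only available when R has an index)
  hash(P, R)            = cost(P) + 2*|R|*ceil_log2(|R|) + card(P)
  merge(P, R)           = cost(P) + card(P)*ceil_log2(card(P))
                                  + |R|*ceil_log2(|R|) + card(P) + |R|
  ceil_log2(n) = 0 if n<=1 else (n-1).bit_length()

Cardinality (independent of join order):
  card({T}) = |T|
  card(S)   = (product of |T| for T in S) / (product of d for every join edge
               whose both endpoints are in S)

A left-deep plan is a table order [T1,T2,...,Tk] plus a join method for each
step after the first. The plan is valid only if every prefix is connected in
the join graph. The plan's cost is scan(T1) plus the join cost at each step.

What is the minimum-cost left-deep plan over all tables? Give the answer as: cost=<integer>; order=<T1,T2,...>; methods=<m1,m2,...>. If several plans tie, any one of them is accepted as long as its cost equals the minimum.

Selinger DP (subsets sized 1..n):
  {A}: scan cost=200, card=200
  {C}: scan cost=300, card=300
  {B}: scan cost=200, card=200
  {AC}: card=7500; try (A,hash)→3800, (C,merge)→5000, (A,merge)→5100, (C,hash)→5800, (C,nl)→60200, (A,nl)→60300; best=3800 via (A,hash)
  {AB}: card=10000; try (B,hash)→3600, (A,hash)→3600, (B,merge)→3800, (A,merge)→3800, (B,nl)→40200, (A,nl)→40200; best=3600 via (B,hash)
  {BC}: card=1200; try (B,hash)→3800, (C,merge)→5000, (B,merge)→5100, (C,hash)→5800, (C,nl)→60200, (B,nl)→60300; best=3800 via (B,hash)
  {ABC}: card=7500; try (A,hash)→8200, (B,hash)→14500, (C,hash)→19000, (A,merge)→20000, (B,merge)→110600, (C,merge)→156600 …(+3); best=8200 via (A,hash)

cost=8200; order=C,B,A; methods=hash,hash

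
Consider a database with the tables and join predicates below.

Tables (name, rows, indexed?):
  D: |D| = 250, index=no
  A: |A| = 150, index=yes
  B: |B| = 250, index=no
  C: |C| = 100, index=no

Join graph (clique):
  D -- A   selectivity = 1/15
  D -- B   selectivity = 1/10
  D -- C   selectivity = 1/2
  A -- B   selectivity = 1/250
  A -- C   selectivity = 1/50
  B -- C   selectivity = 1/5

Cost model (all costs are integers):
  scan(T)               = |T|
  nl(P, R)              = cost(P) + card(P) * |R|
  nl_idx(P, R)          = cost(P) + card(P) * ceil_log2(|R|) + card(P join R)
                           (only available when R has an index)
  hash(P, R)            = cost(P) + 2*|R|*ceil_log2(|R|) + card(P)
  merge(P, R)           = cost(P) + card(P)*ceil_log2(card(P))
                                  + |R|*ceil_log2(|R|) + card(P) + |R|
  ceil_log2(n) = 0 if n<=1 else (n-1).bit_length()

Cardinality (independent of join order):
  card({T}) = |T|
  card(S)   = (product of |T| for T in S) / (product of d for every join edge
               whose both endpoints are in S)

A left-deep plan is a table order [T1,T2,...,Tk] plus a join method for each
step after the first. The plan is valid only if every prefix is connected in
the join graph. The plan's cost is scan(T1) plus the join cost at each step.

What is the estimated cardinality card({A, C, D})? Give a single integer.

Tables in S: A(150), C(100), D(250)
Edges inside S: D-A(d=15), D-C(d=2), A-C(d=50)
numerator = 150 * 100 * 250 = 3750000
denominator = 15 * 2 * 50 = 1500
card(S) = 3750000 / 1500 = 2500

2500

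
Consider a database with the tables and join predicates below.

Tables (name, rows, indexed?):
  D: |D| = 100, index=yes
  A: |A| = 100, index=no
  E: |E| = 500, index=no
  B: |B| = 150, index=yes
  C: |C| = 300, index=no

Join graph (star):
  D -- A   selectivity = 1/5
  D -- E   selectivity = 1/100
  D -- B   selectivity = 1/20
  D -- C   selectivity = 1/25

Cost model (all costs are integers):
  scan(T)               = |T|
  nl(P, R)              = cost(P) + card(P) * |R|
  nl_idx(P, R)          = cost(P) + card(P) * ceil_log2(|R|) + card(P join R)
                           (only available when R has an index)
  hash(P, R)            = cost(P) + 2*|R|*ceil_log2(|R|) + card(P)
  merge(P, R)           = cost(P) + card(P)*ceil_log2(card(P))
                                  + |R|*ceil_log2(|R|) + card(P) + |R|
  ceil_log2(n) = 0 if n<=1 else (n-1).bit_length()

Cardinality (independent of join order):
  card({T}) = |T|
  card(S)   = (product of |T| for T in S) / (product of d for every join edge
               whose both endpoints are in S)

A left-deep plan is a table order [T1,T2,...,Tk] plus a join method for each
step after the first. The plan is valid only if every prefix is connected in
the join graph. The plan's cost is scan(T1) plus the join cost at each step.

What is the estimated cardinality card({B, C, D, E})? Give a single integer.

45000

Tables in S: B(150), C(300), D(100), E(500)
Edges inside S: D-E(d=100), D-B(d=20), D-C(d=25)
numerator = 150 * 300 * 100 * 500 = 2250000000
denominator = 100 * 20 * 25 = 50000
card(S) = 2250000000 / 50000 = 45000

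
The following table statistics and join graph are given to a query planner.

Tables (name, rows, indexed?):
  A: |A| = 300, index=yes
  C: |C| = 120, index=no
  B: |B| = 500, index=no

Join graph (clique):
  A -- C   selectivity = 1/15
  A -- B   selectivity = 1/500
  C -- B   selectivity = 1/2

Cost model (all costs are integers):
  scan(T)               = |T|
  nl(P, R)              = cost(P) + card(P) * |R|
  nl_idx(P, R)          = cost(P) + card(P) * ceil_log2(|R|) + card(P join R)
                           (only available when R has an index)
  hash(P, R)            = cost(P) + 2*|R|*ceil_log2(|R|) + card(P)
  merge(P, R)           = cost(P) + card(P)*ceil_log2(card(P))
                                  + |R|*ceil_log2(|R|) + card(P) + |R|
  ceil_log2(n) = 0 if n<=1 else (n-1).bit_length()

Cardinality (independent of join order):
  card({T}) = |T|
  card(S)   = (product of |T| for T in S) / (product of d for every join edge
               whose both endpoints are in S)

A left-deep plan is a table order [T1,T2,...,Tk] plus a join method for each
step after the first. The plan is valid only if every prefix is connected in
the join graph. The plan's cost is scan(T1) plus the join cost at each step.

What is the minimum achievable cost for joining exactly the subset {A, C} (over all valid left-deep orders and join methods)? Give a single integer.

Selinger DP over subsets of {A,C}:
  {A}: scan cost=300, card=300
  {C}: scan cost=120, card=120
  {AC}: card=2400; try (C,hash)→2280, (A,nl_idx)→3600, (A,merge)→4080, (C,merge)→4260, (A,hash)→5640, (A,nl)→36120 …(+1); best=2280 via (C,hash)

2280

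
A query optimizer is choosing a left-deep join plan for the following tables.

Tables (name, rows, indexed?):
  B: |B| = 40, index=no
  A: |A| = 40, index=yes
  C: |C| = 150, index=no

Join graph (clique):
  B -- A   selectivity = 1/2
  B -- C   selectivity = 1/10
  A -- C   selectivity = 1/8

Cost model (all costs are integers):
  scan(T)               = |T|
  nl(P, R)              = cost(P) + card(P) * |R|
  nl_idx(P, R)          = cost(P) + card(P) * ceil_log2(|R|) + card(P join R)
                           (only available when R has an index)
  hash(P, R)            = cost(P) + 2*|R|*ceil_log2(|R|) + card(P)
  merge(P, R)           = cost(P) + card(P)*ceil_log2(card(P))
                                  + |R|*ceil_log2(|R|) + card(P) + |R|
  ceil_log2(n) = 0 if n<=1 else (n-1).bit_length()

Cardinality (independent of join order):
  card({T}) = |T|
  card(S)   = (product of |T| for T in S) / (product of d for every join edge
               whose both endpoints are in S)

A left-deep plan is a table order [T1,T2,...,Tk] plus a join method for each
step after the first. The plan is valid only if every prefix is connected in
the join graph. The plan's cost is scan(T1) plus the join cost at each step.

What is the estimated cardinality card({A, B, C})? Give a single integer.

1500

Tables in S: A(40), B(40), C(150)
Edges inside S: B-A(d=2), B-C(d=10), A-C(d=8)
numerator = 40 * 40 * 150 = 240000
denominator = 2 * 10 * 8 = 160
card(S) = 240000 / 160 = 1500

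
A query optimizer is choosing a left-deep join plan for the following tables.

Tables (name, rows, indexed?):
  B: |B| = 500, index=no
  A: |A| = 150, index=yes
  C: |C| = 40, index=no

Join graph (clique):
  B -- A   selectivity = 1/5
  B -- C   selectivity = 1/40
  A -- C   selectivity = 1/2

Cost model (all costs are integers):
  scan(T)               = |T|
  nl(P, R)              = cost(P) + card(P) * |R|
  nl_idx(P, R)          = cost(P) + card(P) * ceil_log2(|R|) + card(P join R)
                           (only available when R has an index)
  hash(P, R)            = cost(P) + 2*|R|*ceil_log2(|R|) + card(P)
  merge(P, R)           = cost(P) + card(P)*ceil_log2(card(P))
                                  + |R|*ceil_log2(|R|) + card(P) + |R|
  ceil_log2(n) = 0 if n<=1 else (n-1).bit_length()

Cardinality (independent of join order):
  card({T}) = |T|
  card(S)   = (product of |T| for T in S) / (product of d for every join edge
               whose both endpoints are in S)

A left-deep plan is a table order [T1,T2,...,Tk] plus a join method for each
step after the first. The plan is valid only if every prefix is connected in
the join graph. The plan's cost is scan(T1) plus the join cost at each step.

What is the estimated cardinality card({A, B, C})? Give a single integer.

7500

Tables in S: A(150), B(500), C(40)
Edges inside S: B-A(d=5), B-C(d=40), A-C(d=2)
numerator = 150 * 500 * 40 = 3000000
denominator = 5 * 40 * 2 = 400
card(S) = 3000000 / 400 = 7500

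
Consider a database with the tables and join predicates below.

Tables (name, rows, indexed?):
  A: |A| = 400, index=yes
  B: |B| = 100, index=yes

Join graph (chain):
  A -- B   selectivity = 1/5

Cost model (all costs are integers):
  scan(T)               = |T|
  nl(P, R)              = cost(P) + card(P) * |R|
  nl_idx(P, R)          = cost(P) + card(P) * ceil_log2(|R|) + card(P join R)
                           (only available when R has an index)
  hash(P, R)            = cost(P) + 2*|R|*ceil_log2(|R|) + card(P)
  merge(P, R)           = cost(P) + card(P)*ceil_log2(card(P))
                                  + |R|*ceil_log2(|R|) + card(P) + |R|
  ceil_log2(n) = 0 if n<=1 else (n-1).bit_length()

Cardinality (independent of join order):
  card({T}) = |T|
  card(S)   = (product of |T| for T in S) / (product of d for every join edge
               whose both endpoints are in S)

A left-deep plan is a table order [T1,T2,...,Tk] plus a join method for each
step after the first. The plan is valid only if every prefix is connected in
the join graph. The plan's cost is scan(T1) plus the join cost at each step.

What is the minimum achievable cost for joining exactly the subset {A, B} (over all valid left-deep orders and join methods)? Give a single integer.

Selinger DP over subsets of {A,B}:
  {A}: scan cost=400, card=400
  {B}: scan cost=100, card=100
  {AB}: card=8000; try (B,hash)→2200, (A,merge)→4900, (B,merge)→5200, (A,hash)→7400, (A,nl_idx)→9000, (B,nl_idx)→11200 …(+2); best=2200 via (B,hash)

2200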